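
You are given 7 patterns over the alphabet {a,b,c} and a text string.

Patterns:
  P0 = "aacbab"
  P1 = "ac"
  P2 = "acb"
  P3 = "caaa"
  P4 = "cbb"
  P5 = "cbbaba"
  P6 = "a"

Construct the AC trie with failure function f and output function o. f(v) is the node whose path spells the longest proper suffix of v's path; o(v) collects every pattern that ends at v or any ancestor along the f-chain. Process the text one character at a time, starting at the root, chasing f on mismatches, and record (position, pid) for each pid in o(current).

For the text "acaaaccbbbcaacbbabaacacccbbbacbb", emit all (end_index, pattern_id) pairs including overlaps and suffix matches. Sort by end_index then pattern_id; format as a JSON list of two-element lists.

Construct AC machine:
Trie nodes:
  0='ε' goto a→1 c→9
  1='a' goto a→2 c→7  ←P6
  2='aa' goto c→3
  3='aac' goto b→4
  4='aacb' goto a→5
  5='aacba' goto b→6
  6='aacbab' goto ·  ←P0
  7='ac' goto b→8  ←P1
  8='acb' goto ·  ←P2
  9='c' goto a→10 b→13
  10='ca' goto a→11
  11='caa' goto a→12
  12='caaa' goto ·  ←P3
  13='cb' goto b→14
  14='cbb' goto a→15  ←P4
  15='cbba' goto b→16
  16='cbbab' goto a→17
  17='cbbaba' goto ·  ←P5

Failure links (BFS by depth):
  n1('a'): parent n0 fail=0; on 'a' 0 → fail=0;  out {6}∪∅={6}
  n9('c'): parent n0 fail=0; on 'c' 0 → fail=0;  out ∅∪∅=∅
  n2('aa'): parent n1 fail=0; on 'a' 0 → fail=1;  out ∅∪{6}={6}
  n7('ac'): parent n1 fail=0; on 'c' 0 → fail=9;  out {1}∪∅={1}
  n10('ca'): parent n9 fail=0; on 'a' 0 → fail=1;  out ∅∪{6}={6}
  n13('cb'): parent n9 fail=0; on 'b' 0 → fail=0;  out ∅∪∅=∅
  n3('aac'): parent n2 fail=1; on 'c' 1 → fail=7;  out ∅∪{1}={1}
  n8('acb'): parent n7 fail=9; on 'b' 9 → fail=13;  out {2}∪∅={2}
  n11('caa'): parent n10 fail=1; on 'a' 1 → fail=2;  out ∅∪{6}={6}
  n14('cbb'): parent n13 fail=0; on 'b' 0 → fail=0;  out {4}∪∅={4}
  n4('aacb'): parent n3 fail=7; on 'b' 7 → fail=8;  out ∅∪{2}={2}
  n12('caaa'): parent n11 fail=2; on 'a' 2→1 → fail=2;  out {3}∪{6}={3,6}
  n15('cbba'): parent n14 fail=0; on 'a' 0 → fail=1;  out ∅∪{6}={6}
  n5('aacba'): parent n4 fail=8; on 'a' 8→13→0 → fail=1;  out ∅∪{6}={6}
  n16('cbbab'): parent n15 fail=1; on 'b' 1→0 → fail=0;  out ∅∪∅=∅
  n6('aacbab'): parent n5 fail=1; on 'b' 1→0 → fail=0;  out {0}∪∅={0}
  n17('cbbaba'): parent n16 fail=0; on 'a' 0 → fail=1;  out {5}∪{6}={5,6}

Run:
i=0 'a': node 0→1  ** P6@[0:0]
i=1 'c': node 1→7  ** P1@[0:1]
i=2 'a': node 7→10 (fail-walked)  ** P6@[2:2]
i=3 'a': node 10→11  ** P6@[3:3]
i=4 'a': node 11→12  ** P3@[1:4],P6@[4:4]
i=5 'c': node 12→3 (fail-walked)  ** P1@[4:5]
i=6 'c': node 3→9 (fail-walked)
i=7 'b': node 9→13
i=8 'b': node 13→14  ** P4@[6:8]
i=9 'b': node 14→0 (fail-walked)
i=10 'c': node 0→9
i=11 'a': node 9→10  ** P6@[11:11]
i=12 'a': node 10→11  ** P6@[12:12]
i=13 'c': node 11→3 (fail-walked)  ** P1@[12:13]
i=14 'b': node 3→4  ** P2@[12:14]
i=15 'b': node 4→14 (fail-walked)  ** P4@[13:15]
i=16 'a': node 14→15  ** P6@[16:16]
i=17 'b': node 15→16
i=18 'a': node 16→17  ** P5@[13:18],P6@[18:18]
i=19 'a': node 17→2 (fail-walked)  ** P6@[19:19]
i=20 'c': node 2→3  ** P1@[19:20]
i=21 'a': node 3→10 (fail-walked)  ** P6@[21:21]
i=22 'c': node 10→7 (fail-walked)  ** P1@[21:22]
i=23 'c': node 7→9 (fail-walked)
i=24 'c': node 9→9 (fail-walked)
i=25 'b': node 9→13
i=26 'b': node 13→14  ** P4@[24:26]
i=27 'b': node 14→0 (fail-walked)
i=28 'a': node 0→1  ** P6@[28:28]
i=29 'c': node 1→7  ** P1@[28:29]
i=30 'b': node 7→8  ** P2@[28:30]
i=31 'b': node 8→14 (fail-walked)  ** P4@[29:31]

All matches (sorted): [[0,6],[1,1],[2,6],[3,6],[4,3],[4,6],[5,1],[8,4],[11,6],[12,6],[13,1],[14,2],[15,4],[16,6],[18,5],[18,6],[19,6],[20,1],[21,6],[22,1],[26,4],[28,6],[29,1],[30,2],[31,4]]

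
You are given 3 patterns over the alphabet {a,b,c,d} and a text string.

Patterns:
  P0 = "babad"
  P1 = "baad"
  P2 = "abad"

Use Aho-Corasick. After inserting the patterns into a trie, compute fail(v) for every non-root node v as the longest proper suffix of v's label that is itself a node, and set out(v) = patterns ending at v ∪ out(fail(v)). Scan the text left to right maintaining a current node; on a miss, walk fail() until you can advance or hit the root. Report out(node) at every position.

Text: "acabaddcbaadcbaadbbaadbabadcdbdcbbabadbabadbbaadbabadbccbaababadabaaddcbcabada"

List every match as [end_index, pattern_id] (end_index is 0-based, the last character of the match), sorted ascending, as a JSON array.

Build:
Trie (insert patterns):
  0='ε' goto a→8 b→1
  1='b' goto a→2
  2='ba' goto a→6 b→3
  3='bab' goto a→4
  4='baba' goto d→5
  5='babad' goto ·  [P0 ends]
  6='baa' goto d→7
  7='baad' goto ·  [P1 ends]
  8='a' goto b→9
  9='ab' goto a→10
  10='aba' goto d→11
  11='abad' goto ·  [P2 ends]

Failure links (BFS by depth):
  n1('b'): parent n0 fail=0; on 'b' 0 → fail=0;  out ∅∪∅=∅
  n8('a'): parent n0 fail=0; on 'a' 0 → fail=0;  out ∅∪∅=∅
  n2('ba'): parent n1 fail=0; on 'a' 0 → fail=8;  out ∅∪∅=∅
  n9('ab'): parent n8 fail=0; on 'b' 0 → fail=1;  out ∅∪∅=∅
  n3('bab'): parent n2 fail=8; on 'b' 8 → fail=9;  out ∅∪∅=∅
  n6('baa'): parent n2 fail=8; on 'a' 8→0 → fail=8;  out ∅∪∅=∅
  n10('aba'): parent n9 fail=1; on 'a' 1 → fail=2;  out ∅∪∅=∅
  n4('baba'): parent n3 fail=9; on 'a' 9 → fail=10;  out ∅∪∅=∅
  n7('baad'): parent n6 fail=8; on 'd' 8→0 → fail=0;  out {1}∪∅={1}
  n11('abad'): parent n10 fail=2; on 'd' 2→8→0 → fail=0;  out {2}∪∅={2}
  n5('babad'): parent n4 fail=10; on 'd' 10 → fail=11;  out {0}∪{2}={0,2}

Run:
i=0 'a': node 0→8
i=1 'c': node 8→0 ·f
i=2 'a': node 0→8
i=3 'b': node 8→9
i=4 'a': node 9→10
i=5 'd': node 10→11  emit P2@[2:5]
i=6 'd': node 11→0 ·f
i=7 'c': node 0→0
i=8 'b': node 0→1
i=9 'a': node 1→2
i=10 'a': node 2→6
i=11 'd': node 6→7  emit P1@[8:11]
i=12 'c': node 7→0 ·f
i=13 'b': node 0→1
i=14 'a': node 1→2
i=15 'a': node 2→6
i=16 'd': node 6→7  emit P1@[13:16]
i=17 'b': node 7→1 ·f
i=18 'b': node 1→1 ·f
i=19 'a': node 1→2
i=20 'a': node 2→6
i=21 'd': node 6→7  emit P1@[18:21]
i=22 'b': node 7→1 ·f
i=23 'a': node 1→2
i=24 'b': node 2→3
i=25 'a': node 3→4
i=26 'd': node 4→5  emit P0@[22:26],P2@[23:26]
i=27 'c': node 5→0 ·f
i=28 'd': node 0→0
i=29 'b': node 0→1
i=30 'd': node 1→0 ·f
i=31 'c': node 0→0
i=32 'b': node 0→1
i=33 'b': node 1→1 ·f
i=34 'a': node 1→2
i=35 'b': node 2→3
i=36 'a': node 3→4
i=37 'd': node 4→5  emit P0@[33:37],P2@[34:37]
i=38 'b': node 5→1 ·f
i=39 'a': node 1→2
i=40 'b': node 2→3
i=41 'a': node 3→4
i=42 'd': node 4→5  emit P0@[38:42],P2@[39:42]
i=43 'b': node 5→1 ·f
i=44 'b': node 1→1 ·f
i=45 'a': node 1→2
i=46 'a': node 2→6
i=47 'd': node 6→7  emit P1@[44:47]
i=48 'b': node 7→1 ·f
i=49 'a': node 1→2
i=50 'b': node 2→3
i=51 'a': node 3→4
i=52 'd': node 4→5  emit P0@[48:52],P2@[49:52]
i=53 'b': node 5→1 ·f
i=54 'c': node 1→0 ·f
i=55 'c': node 0→0
i=56 'b': node 0→1
i=57 'a': node 1→2
i=58 'a': node 2→6
i=59 'b': node 6→9 ·f
i=60 'a': node 9→10
i=61 'b': node 10→3 ·f
i=62 'a': node 3→4
i=63 'd': node 4→5  emit P0@[59:63],P2@[60:63]
i=64 'a': node 5→8 ·f
i=65 'b': node 8→9
i=66 'a': node 9→10
i=67 'a': node 10→6 ·f
i=68 'd': node 6→7  emit P1@[65:68]
i=69 'd': node 7→0 ·f
i=70 'c': node 0→0
i=71 'b': node 0→1
i=72 'c': node 1→0 ·f
i=73 'a': node 0→8
i=74 'b': node 8→9
i=75 'a': node 9→10
i=76 'd': node 10→11  emit P2@[73:76]
i=77 'a': node 11→8 ·f

All matches (sorted): [[5,2],[11,1],[16,1],[21,1],[26,0],[26,2],[37,0],[37,2],[42,0],[42,2],[47,1],[52,0],[52,2],[63,0],[63,2],[68,1],[76,2]]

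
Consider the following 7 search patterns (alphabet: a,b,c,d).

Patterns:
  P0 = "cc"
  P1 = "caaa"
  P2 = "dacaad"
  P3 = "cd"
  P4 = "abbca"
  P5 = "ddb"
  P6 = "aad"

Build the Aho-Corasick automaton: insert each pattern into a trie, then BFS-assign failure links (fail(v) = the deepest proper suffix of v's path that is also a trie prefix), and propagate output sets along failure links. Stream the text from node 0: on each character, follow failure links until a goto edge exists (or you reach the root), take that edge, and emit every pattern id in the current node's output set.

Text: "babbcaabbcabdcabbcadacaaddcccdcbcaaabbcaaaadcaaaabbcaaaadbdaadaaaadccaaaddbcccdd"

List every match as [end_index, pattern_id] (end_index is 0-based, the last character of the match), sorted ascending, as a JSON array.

Build automaton:
Trie (insert patterns):
  n0 'ε': a→13 c→1 d→6
  n1 'c': a→3 c→2 d→12
  n2 'cc': ·  ←P0
  n3 'ca': a→4
  n4 'caa': a→5
  n5 'caaa': ·  ←P1
  n6 'd': a→7 d→18
  n7 'da': c→8
  n8 'dac': a→9
  n9 'daca': a→10
  n10 'dacaa': d→11
  n11 'dacaad': ·  ←P2
  n12 'cd': ·  ←P3
  n13 'a': a→20 b→14
  n14 'ab': b→15
  n15 'abb': c→16
  n16 'abbc': a→17
  n17 'abbca': ·  ←P4
  n18 'dd': b→19
  n19 'ddb': ·  ←P5
  n20 'aa': d→21
  n21 'aad': ·  ←P6

Failure links (BFS by depth):
  n1('c'): parent n0 fail=0; on 'c' 0 → fail=0;  out ∅∪∅=∅
  n6('d'): parent n0 fail=0; on 'd' 0 → fail=0;  out ∅∪∅=∅
  n13('a'): parent n0 fail=0; on 'a' 0 → fail=0;  out ∅∪∅=∅
  n2('cc'): parent n1 fail=0; on 'c' 0 → fail=1;  out {0}∪∅={0}
  n3('ca'): parent n1 fail=0; on 'a' 0 → fail=13;  out ∅∪∅=∅
  n7('da'): parent n6 fail=0; on 'a' 0 → fail=13;  out ∅∪∅=∅
  n12('cd'): parent n1 fail=0; on 'd' 0 → fail=6;  out {3}∪∅={3}
  n14('ab'): parent n13 fail=0; on 'b' 0 → fail=0;  out ∅∪∅=∅
  n18('dd'): parent n6 fail=0; on 'd' 0 → fail=6;  out ∅∪∅=∅
  n20('aa'): parent n13 fail=0; on 'a' 0 → fail=13;  out ∅∪∅=∅
  n4('caa'): parent n3 fail=13; on 'a' 13 → fail=20;  out ∅∪∅=∅
  n8('dac'): parent n7 fail=13; on 'c' 13→0 → fail=1;  out ∅∪∅=∅
  n15('abb'): parent n14 fail=0; on 'b' 0 → fail=0;  out ∅∪∅=∅
  n19('ddb'): parent n18 fail=6; on 'b' 6→0 → fail=0;  out {5}∪∅={5}
  n21('aad'): parent n20 fail=13; on 'd' 13→0 → fail=6;  out {6}∪∅={6}
  n5('caaa'): parent n4 fail=20; on 'a' 20→13 → fail=20;  out {1}∪∅={1}
  n9('daca'): parent n8 fail=1; on 'a' 1 → fail=3;  out ∅∪∅=∅
  n16('abbc'): parent n15 fail=0; on 'c' 0 → fail=1;  out ∅∪∅=∅
  n10('dacaa'): parent n9 fail=3; on 'a' 3 → fail=4;  out ∅∪∅=∅
  n17('abbca'): parent n16 fail=1; on 'a' 1 → fail=3;  out {4}∪∅={4}
  n11('dacaad'): parent n10 fail=4; on 'd' 4→20 → fail=21;  out {2}∪{6}={2,6}

Run:
[0] read 'b'  n0⇒n0
[1] read 'a'  n0⇒n13
[2] read 'b'  n13⇒n14
[3] read 'b'  n14⇒n15
[4] read 'c'  n15⇒n16
[5] read 'a'  n16⇒n17  → match P4@[1:5]
[6] read 'a'  n17⇒n4 (via fail)
[7] read 'b'  n4⇒n14 (via fail)
[8] read 'b'  n14⇒n15
[9] read 'c'  n15⇒n16
[10] read 'a'  n16⇒n17  → match P4@[6:10]
[11] read 'b'  n17⇒n14 (via fail)
[12] read 'd'  n14⇒n6 (via fail)
[13] read 'c'  n6⇒n1 (via fail)
[14] read 'a'  n1⇒n3
[15] read 'b'  n3⇒n14 (via fail)
[16] read 'b'  n14⇒n15
[17] read 'c'  n15⇒n16
[18] read 'a'  n16⇒n17  → match P4@[14:18]
[19] read 'd'  n17⇒n6 (via fail)
[20] read 'a'  n6⇒n7
[21] read 'c'  n7⇒n8
[22] read 'a'  n8⇒n9
[23] read 'a'  n9⇒n10
[24] read 'd'  n10⇒n11  → match P2@[19:24],P6@[22:24]
[25] read 'd'  n11⇒n18 (via fail)
[26] read 'c'  n18⇒n1 (via fail)
[27] read 'c'  n1⇒n2  → match P0@[26:27]
[28] read 'c'  n2⇒n2 (via fail)  → match P0@[27:28]
[29] read 'd'  n2⇒n12 (via fail)  → match P3@[28:29]
[30] read 'c'  n12⇒n1 (via fail)
[31] read 'b'  n1⇒n0 (via fail)
[32] read 'c'  n0⇒n1
[33] read 'a'  n1⇒n3
[34] read 'a'  n3⇒n4
[35] read 'a'  n4⇒n5  → match P1@[32:35]
[36] read 'b'  n5⇒n14 (via fail)
[37] read 'b'  n14⇒n15
[38] read 'c'  n15⇒n16
[39] read 'a'  n16⇒n17  → match P4@[35:39]
[40] read 'a'  n17⇒n4 (via fail)
[41] read 'a'  n4⇒n5  → match P1@[38:41]
[42] read 'a'  n5⇒n20 (via fail)
[43] read 'd'  n20⇒n21  → match P6@[41:43]
[44] read 'c'  n21⇒n1 (via fail)
[45] read 'a'  n1⇒n3
[46] read 'a'  n3⇒n4
[47] read 'a'  n4⇒n5  → match P1@[44:47]
[48] read 'a'  n5⇒n20 (via fail)
[49] read 'b'  n20⇒n14 (via fail)
[50] read 'b'  n14⇒n15
[51] read 'c'  n15⇒n16
[52] read 'a'  n16⇒n17  → match P4@[48:52]
[53] read 'a'  n17⇒n4 (via fail)
[54] read 'a'  n4⇒n5  → match P1@[51:54]
[55] read 'a'  n5⇒n20 (via fail)
[56] read 'd'  n20⇒n21  → match P6@[54:56]
[57] read 'b'  n21⇒n0 (via fail)
[58] read 'd'  n0⇒n6
[59] read 'a'  n6⇒n7
[60] read 'a'  n7⇒n20 (via fail)
[61] read 'd'  n20⇒n21  → match P6@[59:61]
[62] read 'a'  n21⇒n7 (via fail)
[63] read 'a'  n7⇒n20 (via fail)
[64] read 'a'  n20⇒n20 (via fail)
[65] read 'a'  n20⇒n20 (via fail)
[66] read 'd'  n20⇒n21  → match P6@[64:66]
[67] read 'c'  n21⇒n1 (via fail)
[68] read 'c'  n1⇒n2  → match P0@[67:68]
[69] read 'a'  n2⇒n3 (via fail)
[70] read 'a'  n3⇒n4
[71] read 'a'  n4⇒n5  → match P1@[68:71]
[72] read 'd'  n5⇒n21 (via fail)  → match P6@[70:72]
[73] read 'd'  n21⇒n18 (via fail)
[74] read 'b'  n18⇒n19  → match P5@[72:74]
[75] read 'c'  n19⇒n1 (via fail)
[76] read 'c'  n1⇒n2  → match P0@[75:76]
[77] read 'c'  n2⇒n2 (via fail)  → match P0@[76:77]
[78] read 'd'  n2⇒n12 (via fail)  → match P3@[77:78]
[79] read 'd'  n12⇒n18 (via fail)

Matches: [[5,4],[10,4],[18,4],[24,2],[24,6],[27,0],[28,0],[29,3],[35,1],[39,4],[41,1],[43,6],[47,1],[52,4],[54,1],[56,6],[61,6],[66,6],[68,0],[71,1],[72,6],[74,5],[76,0],[77,0],[78,3]]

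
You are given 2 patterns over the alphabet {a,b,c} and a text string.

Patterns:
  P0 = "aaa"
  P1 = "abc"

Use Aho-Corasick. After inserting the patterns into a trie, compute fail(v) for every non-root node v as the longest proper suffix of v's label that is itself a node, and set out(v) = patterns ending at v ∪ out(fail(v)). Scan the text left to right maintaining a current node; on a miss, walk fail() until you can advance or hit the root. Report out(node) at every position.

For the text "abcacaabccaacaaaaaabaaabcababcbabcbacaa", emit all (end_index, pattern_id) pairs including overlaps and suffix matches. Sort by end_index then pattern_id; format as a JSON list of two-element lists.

Build automaton:
Trie (insert patterns):
  n0 'ε': a→1
  n1 'a': a→2 b→4
  n2 'aa': a→3
  n3 'aaa': ·  [P0 ends]
  n4 'ab': c→5
  n5 'abc': ·  [P1 ends]

Failure links (BFS by depth):
  fail(1) 'a': from fail(0)=0 chase 'a': 0 ⇒ 0;  out=∅∪out(0)=∅
  fail(2) 'aa': from fail(1)=0 chase 'a': 0 ⇒ 1;  out=∅∪out(1)=∅
  fail(4) 'ab': from fail(1)=0 chase 'b': 0 ⇒ 0;  out=∅∪out(0)=∅
  fail(3) 'aaa': from fail(2)=1 chase 'a': 1 ⇒ 2;  out={0}∪out(2)={0}
  fail(5) 'abc': from fail(4)=0 chase 'c': 0 ⇒ 0;  out={1}∪out(0)={1}

Run:
i=0 'a': node 0→1
i=1 'b': node 1→4
i=2 'c': node 4→5  emit P1@[0:2]
i=3 'a': node 5→1 ·f
i=4 'c': node 1→0 ·f
i=5 'a': node 0→1
i=6 'a': node 1→2
i=7 'b': node 2→4 ·f
i=8 'c': node 4→5  emit P1@[6:8]
i=9 'c': node 5→0 ·f
i=10 'a': node 0→1
i=11 'a': node 1→2
i=12 'c': node 2→0 ·f
i=13 'a': node 0→1
i=14 'a': node 1→2
i=15 'a': node 2→3  emit P0@[13:15]
i=16 'a': node 3→3 ·f  emit P0@[14:16]
i=17 'a': node 3→3 ·f  emit P0@[15:17]
i=18 'a': node 3→3 ·f  emit P0@[16:18]
i=19 'b': node 3→4 ·f
i=20 'a': node 4→1 ·f
i=21 'a': node 1→2
i=22 'a': node 2→3  emit P0@[20:22]
i=23 'b': node 3→4 ·f
i=24 'c': node 4→5  emit P1@[22:24]
i=25 'a': node 5→1 ·f
i=26 'b': node 1→4
i=27 'a': node 4→1 ·f
i=28 'b': node 1→4
i=29 'c': node 4→5  emit P1@[27:29]
i=30 'b': node 5→0 ·f
i=31 'a': node 0→1
i=32 'b': node 1→4
i=33 'c': node 4→5  emit P1@[31:33]
i=34 'b': node 5→0 ·f
i=35 'a': node 0→1
i=36 'c': node 1→0 ·f
i=37 'a': node 0→1
i=38 'a': node 1→2

Result: [[2,1],[8,1],[15,0],[16,0],[17,0],[18,0],[22,0],[24,1],[29,1],[33,1]]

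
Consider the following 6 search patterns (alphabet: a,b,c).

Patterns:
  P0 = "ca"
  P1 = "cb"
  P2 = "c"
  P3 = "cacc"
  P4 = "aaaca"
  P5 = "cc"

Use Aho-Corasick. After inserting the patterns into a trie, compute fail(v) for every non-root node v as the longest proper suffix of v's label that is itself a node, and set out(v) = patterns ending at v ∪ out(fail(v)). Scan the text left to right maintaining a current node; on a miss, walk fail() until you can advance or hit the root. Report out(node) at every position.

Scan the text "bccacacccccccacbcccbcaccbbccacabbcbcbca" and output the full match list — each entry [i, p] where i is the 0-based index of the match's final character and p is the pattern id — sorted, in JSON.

Build automaton:
Trie nodes:
  n0 'ε': a→6 c→1
  n1 'c': a→2 b→3 c→11  ←P2
  n2 'ca': c→4  ←P0
  n3 'cb': ·  ←P1
  n4 'cac': c→5
  n5 'cacc': ·  ←P3
  n6 'a': a→7
  n7 'aa': a→8
  n8 'aaa': c→9
  n9 'aaac': a→10
  n10 'aaaca': ·  ←P4
  n11 'cc': ·  ←P5

Failure links (BFS by depth):
  fail(1) 'c': from fail(0)=0 chase 'c': 0 ⇒ 0;  out={2}∪out(0)={2}
  fail(6) 'a': from fail(0)=0 chase 'a': 0 ⇒ 0;  out=∅∪out(0)=∅
  fail(2) 'ca': from fail(1)=0 chase 'a': 0 ⇒ 6;  out={0}∪out(6)={0}
  fail(3) 'cb': from fail(1)=0 chase 'b': 0 ⇒ 0;  out={1}∪out(0)={1}
  fail(7) 'aa': from fail(6)=0 chase 'a': 0 ⇒ 6;  out=∅∪out(6)=∅
  fail(11) 'cc': from fail(1)=0 chase 'c': 0 ⇒ 1;  out={5}∪out(1)={2,5}
  fail(4) 'cac': from fail(2)=6 chase 'c': 6→0 ⇒ 1;  out=∅∪out(1)={2}
  fail(8) 'aaa': from fail(7)=6 chase 'a': 6 ⇒ 7;  out=∅∪out(7)=∅
  fail(5) 'cacc': from fail(4)=1 chase 'c': 1 ⇒ 11;  out={3}∪out(11)={2,3,5}
  fail(9) 'aaac': from fail(8)=7 chase 'c': 7→6→0 ⇒ 1;  out=∅∪out(1)={2}
  fail(10) 'aaaca': from fail(9)=1 chase 'a': 1 ⇒ 2;  out={4}∪out(2)={0,4}

Run:
pos 0 'b': at 0
pos 1 'c': at 1  → match P2@[1:1]
pos 2 'c': at 11  → match P2@[2:2],P5@[1:2]
pos 3 'a': at 2 (fail-walked)  → match P0@[2:3]
pos 4 'c': at 4  → match P2@[4:4]
pos 5 'a': at 2 (fail-walked)  → match P0@[4:5]
pos 6 'c': at 4  → match P2@[6:6]
pos 7 'c': at 5  → match P2@[7:7],P3@[4:7],P5@[6:7]
pos 8 'c': at 11 (fail-walked)  → match P2@[8:8],P5@[7:8]
pos 9 'c': at 11 (fail-walked)  → match P2@[9:9],P5@[8:9]
pos 10 'c': at 11 (fail-walked)  → match P2@[10:10],P5@[9:10]
pos 11 'c': at 11 (fail-walked)  → match P2@[11:11],P5@[10:11]
pos 12 'c': at 11 (fail-walked)  → match P2@[12:12],P5@[11:12]
pos 13 'a': at 2 (fail-walked)  → match P0@[12:13]
pos 14 'c': at 4  → match P2@[14:14]
pos 15 'b': at 3 (fail-walked)  → match P1@[14:15]
pos 16 'c': at 1 (fail-walked)  → match P2@[16:16]
pos 17 'c': at 11  → match P2@[17:17],P5@[16:17]
pos 18 'c': at 11 (fail-walked)  → match P2@[18:18],P5@[17:18]
pos 19 'b': at 3 (fail-walked)  → match P1@[18:19]
pos 20 'c': at 1 (fail-walked)  → match P2@[20:20]
pos 21 'a': at 2  → match P0@[20:21]
pos 22 'c': at 4  → match P2@[22:22]
pos 23 'c': at 5  → match P2@[23:23],P3@[20:23],P5@[22:23]
pos 24 'b': at 3 (fail-walked)  → match P1@[23:24]
pos 25 'b': at 0 (fail-walked)
pos 26 'c': at 1  → match P2@[26:26]
pos 27 'c': at 11  → match P2@[27:27],P5@[26:27]
pos 28 'a': at 2 (fail-walked)  → match P0@[27:28]
pos 29 'c': at 4  → match P2@[29:29]
pos 30 'a': at 2 (fail-walked)  → match P0@[29:30]
pos 31 'b': at 0 (fail-walked)
pos 32 'b': at 0
pos 33 'c': at 1  → match P2@[33:33]
pos 34 'b': at 3  → match P1@[33:34]
pos 35 'c': at 1 (fail-walked)  → match P2@[35:35]
pos 36 'b': at 3  → match P1@[35:36]
pos 37 'c': at 1 (fail-walked)  → match P2@[37:37]
pos 38 'a': at 2  → match P0@[37:38]

All matches (sorted): [[1,2],[2,2],[2,5],[3,0],[4,2],[5,0],[6,2],[7,2],[7,3],[7,5],[8,2],[8,5],[9,2],[9,5],[10,2],[10,5],[11,2],[11,5],[12,2],[12,5],[13,0],[14,2],[15,1],[16,2],[17,2],[17,5],[18,2],[18,5],[19,1],[20,2],[21,0],[22,2],[23,2],[23,3],[23,5],[24,1],[26,2],[27,2],[27,5],[28,0],[29,2],[30,0],[33,2],[34,1],[35,2],[36,1],[37,2],[38,0]]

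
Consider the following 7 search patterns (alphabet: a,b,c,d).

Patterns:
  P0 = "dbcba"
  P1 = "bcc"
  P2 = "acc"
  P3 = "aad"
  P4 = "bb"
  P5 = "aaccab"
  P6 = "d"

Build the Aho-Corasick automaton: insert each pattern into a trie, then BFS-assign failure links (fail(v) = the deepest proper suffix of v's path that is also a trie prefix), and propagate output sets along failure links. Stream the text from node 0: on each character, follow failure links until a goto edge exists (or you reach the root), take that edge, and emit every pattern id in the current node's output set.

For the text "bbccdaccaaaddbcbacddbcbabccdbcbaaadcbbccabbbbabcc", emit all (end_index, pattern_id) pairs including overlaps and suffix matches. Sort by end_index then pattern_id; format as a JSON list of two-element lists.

Build:
Trie (insert patterns):
  0='ε' goto a→9 b→6 d→1
  1='d' goto b→2  [P6 ends]
  2='db' goto c→3
  3='dbc' goto b→4
  4='dbcb' goto a→5
  5='dbcba' goto ·  [P0 ends]
  6='b' goto b→14 c→7
  7='bc' goto c→8
  8='bcc' goto ·  [P1 ends]
  9='a' goto a→12 c→10
  10='ac' goto c→11
  11='acc' goto ·  [P2 ends]
  12='aa' goto c→15 d→13
  13='aad' goto ·  [P3 ends]
  14='bb' goto ·  [P4 ends]
  15='aac' goto c→16
  16='aacc' goto a→17
  17='aacca' goto b→18
  18='aaccab' goto ·  [P5 ends]

BFS fail/out derivation:
  n1('d'): parent n0 fail=0; on 'd' 0 → fail=0;  out {6}∪∅={6}
  n6('b'): parent n0 fail=0; on 'b' 0 → fail=0;  out ∅∪∅=∅
  n9('a'): parent n0 fail=0; on 'a' 0 → fail=0;  out ∅∪∅=∅
  n2('db'): parent n1 fail=0; on 'b' 0 → fail=6;  out ∅∪∅=∅
  n7('bc'): parent n6 fail=0; on 'c' 0 → fail=0;  out ∅∪∅=∅
  n10('ac'): parent n9 fail=0; on 'c' 0 → fail=0;  out ∅∪∅=∅
  n12('aa'): parent n9 fail=0; on 'a' 0 → fail=9;  out ∅∪∅=∅
  n14('bb'): parent n6 fail=0; on 'b' 0 → fail=6;  out {4}∪∅={4}
  n3('dbc'): parent n2 fail=6; on 'c' 6 → fail=7;  out ∅∪∅=∅
  n8('bcc'): parent n7 fail=0; on 'c' 0 → fail=0;  out {1}∪∅={1}
  n11('acc'): parent n10 fail=0; on 'c' 0 → fail=0;  out {2}∪∅={2}
  n13('aad'): parent n12 fail=9; on 'd' 9→0 → fail=1;  out {3}∪{6}={3,6}
  n15('aac'): parent n12 fail=9; on 'c' 9 → fail=10;  out ∅∪∅=∅
  n4('dbcb'): parent n3 fail=7; on 'b' 7→0 → fail=6;  out ∅∪∅=∅
  n16('aacc'): parent n15 fail=10; on 'c' 10 → fail=11;  out ∅∪{2}={2}
  n5('dbcba'): parent n4 fail=6; on 'a' 6→0 → fail=9;  out {0}∪∅={0}
  n17('aacca'): parent n16 fail=11; on 'a' 11→0 → fail=9;  out ∅∪∅=∅
  n18('aaccab'): parent n17 fail=9; on 'b' 9→0 → fail=6;  out {5}∪∅={5}

Run:
pos 0 'b': at 6
pos 1 'b': at 14  emit P4@[0:1]
pos 2 'c': at 7 (via fail)
pos 3 'c': at 8  emit P1@[1:3]
pos 4 'd': at 1 (via fail)  emit P6@[4:4]
pos 5 'a': at 9 (via fail)
pos 6 'c': at 10
pos 7 'c': at 11  emit P2@[5:7]
pos 8 'a': at 9 (via fail)
pos 9 'a': at 12
pos 10 'a': at 12 (via fail)
pos 11 'd': at 13  emit P3@[9:11],P6@[11:11]
pos 12 'd': at 1 (via fail)  emit P6@[12:12]
pos 13 'b': at 2
pos 14 'c': at 3
pos 15 'b': at 4
pos 16 'a': at 5  emit P0@[12:16]
pos 17 'c': at 10 (via fail)
pos 18 'd': at 1 (via fail)  emit P6@[18:18]
pos 19 'd': at 1 (via fail)  emit P6@[19:19]
pos 20 'b': at 2
pos 21 'c': at 3
pos 22 'b': at 4
pos 23 'a': at 5  emit P0@[19:23]
pos 24 'b': at 6 (via fail)
pos 25 'c': at 7
pos 26 'c': at 8  emit P1@[24:26]
pos 27 'd': at 1 (via fail)  emit P6@[27:27]
pos 28 'b': at 2
pos 29 'c': at 3
pos 30 'b': at 4
pos 31 'a': at 5  emit P0@[27:31]
pos 32 'a': at 12 (via fail)
pos 33 'a': at 12 (via fail)
pos 34 'd': at 13  emit P3@[32:34],P6@[34:34]
pos 35 'c': at 0 (via fail)
pos 36 'b': at 6
pos 37 'b': at 14  emit P4@[36:37]
pos 38 'c': at 7 (via fail)
pos 39 'c': at 8  emit P1@[37:39]
pos 40 'a': at 9 (via fail)
pos 41 'b': at 6 (via fail)
pos 42 'b': at 14  emit P4@[41:42]
pos 43 'b': at 14 (via fail)  emit P4@[42:43]
pos 44 'b': at 14 (via fail)  emit P4@[43:44]
pos 45 'a': at 9 (via fail)
pos 46 'b': at 6 (via fail)
pos 47 'c': at 7
pos 48 'c': at 8  emit P1@[46:48]

Matches: [[1,4],[3,1],[4,6],[7,2],[11,3],[11,6],[12,6],[16,0],[18,6],[19,6],[23,0],[26,1],[27,6],[31,0],[34,3],[34,6],[37,4],[39,1],[42,4],[43,4],[44,4],[48,1]]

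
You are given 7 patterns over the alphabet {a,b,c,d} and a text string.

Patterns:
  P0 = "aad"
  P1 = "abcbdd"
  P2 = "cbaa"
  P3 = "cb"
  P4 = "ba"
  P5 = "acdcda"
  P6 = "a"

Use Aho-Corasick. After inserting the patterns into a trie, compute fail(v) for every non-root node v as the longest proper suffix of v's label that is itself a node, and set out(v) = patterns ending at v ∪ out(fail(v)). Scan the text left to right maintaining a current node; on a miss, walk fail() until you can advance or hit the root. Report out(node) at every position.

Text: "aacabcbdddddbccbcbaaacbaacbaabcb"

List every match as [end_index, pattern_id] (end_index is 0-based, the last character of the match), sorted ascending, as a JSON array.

Construct AC machine:
Trie (insert patterns):
  n0 'ε': a→1 b→13 c→9
  n1 'a': a→2 b→4 c→15  ←P6
  n2 'aa': d→3
  n3 'aad': ·  ←P0
  n4 'ab': c→5
  n5 'abc': b→6
  n6 'abcb': d→7
  n7 'abcbd': d→8
  n8 'abcbdd': ·  ←P1
  n9 'c': b→10
  n10 'cb': a→11  ←P3
  n11 'cba': a→12
  n12 'cbaa': ·  ←P2
  n13 'b': a→14
  n14 'ba': ·  ←P4
  n15 'ac': d→16
  n16 'acd': c→17
  n17 'acdc': d→18
  n18 'acdcd': a→19
  n19 'acdcda': ·  ←P5

BFS fail/out derivation:
  fail(1) 'a': from fail(0)=0 chase 'a': 0 ⇒ 0;  out={6}∪out(0)={6}
  fail(9) 'c': from fail(0)=0 chase 'c': 0 ⇒ 0;  out=∅∪out(0)=∅
  fail(13) 'b': from fail(0)=0 chase 'b': 0 ⇒ 0;  out=∅∪out(0)=∅
  fail(2) 'aa': from fail(1)=0 chase 'a': 0 ⇒ 1;  out=∅∪out(1)={6}
  fail(4) 'ab': from fail(1)=0 chase 'b': 0 ⇒ 13;  out=∅∪out(13)=∅
  fail(10) 'cb': from fail(9)=0 chase 'b': 0 ⇒ 13;  out={3}∪out(13)={3}
  fail(14) 'ba': from fail(13)=0 chase 'a': 0 ⇒ 1;  out={4}∪out(1)={4,6}
  fail(15) 'ac': from fail(1)=0 chase 'c': 0 ⇒ 9;  out=∅∪out(9)=∅
  fail(3) 'aad': from fail(2)=1 chase 'd': 1→0 ⇒ 0;  out={0}∪out(0)={0}
  fail(5) 'abc': from fail(4)=13 chase 'c': 13→0 ⇒ 9;  out=∅∪out(9)=∅
  fail(11) 'cba': from fail(10)=13 chase 'a': 13 ⇒ 14;  out=∅∪out(14)={4,6}
  fail(16) 'acd': from fail(15)=9 chase 'd': 9→0 ⇒ 0;  out=∅∪out(0)=∅
  fail(6) 'abcb': from fail(5)=9 chase 'b': 9 ⇒ 10;  out=∅∪out(10)={3}
  fail(12) 'cbaa': from fail(11)=14 chase 'a': 14→1 ⇒ 2;  out={2}∪out(2)={2,6}
  fail(17) 'acdc': from fail(16)=0 chase 'c': 0 ⇒ 9;  out=∅∪out(9)=∅
  fail(7) 'abcbd': from fail(6)=10 chase 'd': 10→13→0 ⇒ 0;  out=∅∪out(0)=∅
  fail(18) 'acdcd': from fail(17)=9 chase 'd': 9→0 ⇒ 0;  out=∅∪out(0)=∅
  fail(8) 'abcbdd': from fail(7)=0 chase 'd': 0 ⇒ 0;  out={1}∪out(0)={1}
  fail(19) 'acdcda': from fail(18)=0 chase 'a': 0 ⇒ 1;  out={5}∪out(1)={5,6}

Scan:
[0] read 'a'  n0⇒n1  ** P6@[0:0]
[1] read 'a'  n1⇒n2  ** P6@[1:1]
[2] read 'c'  n2⇒n15 ·f
[3] read 'a'  n15⇒n1 ·f  ** P6@[3:3]
[4] read 'b'  n1⇒n4
[5] read 'c'  n4⇒n5
[6] read 'b'  n5⇒n6  ** P3@[5:6]
[7] read 'd'  n6⇒n7
[8] read 'd'  n7⇒n8  ** P1@[3:8]
[9] read 'd'  n8⇒n0 ·f
[10] read 'd'  n0⇒n0
[11] read 'd'  n0⇒n0
[12] read 'b'  n0⇒n13
[13] read 'c'  n13⇒n9 ·f
[14] read 'c'  n9⇒n9 ·f
[15] read 'b'  n9⇒n10  ** P3@[14:15]
[16] read 'c'  n10⇒n9 ·f
[17] read 'b'  n9⇒n10  ** P3@[16:17]
[18] read 'a'  n10⇒n11  ** P4@[17:18],P6@[18:18]
[19] read 'a'  n11⇒n12  ** P2@[16:19],P6@[19:19]
[20] read 'a'  n12⇒n2 ·f  ** P6@[20:20]
[21] read 'c'  n2⇒n15 ·f
[22] read 'b'  n15⇒n10 ·f  ** P3@[21:22]
[23] read 'a'  n10⇒n11  ** P4@[22:23],P6@[23:23]
[24] read 'a'  n11⇒n12  ** P2@[21:24],P6@[24:24]
[25] read 'c'  n12⇒n15 ·f
[26] read 'b'  n15⇒n10 ·f  ** P3@[25:26]
[27] read 'a'  n10⇒n11  ** P4@[26:27],P6@[27:27]
[28] read 'a'  n11⇒n12  ** P2@[25:28],P6@[28:28]
[29] read 'b'  n12⇒n4 ·f
[30] read 'c'  n4⇒n5
[31] read 'b'  n5⇒n6  ** P3@[30:31]

Matches: [[0,6],[1,6],[3,6],[6,3],[8,1],[15,3],[17,3],[18,4],[18,6],[19,2],[19,6],[20,6],[22,3],[23,4],[23,6],[24,2],[24,6],[26,3],[27,4],[27,6],[28,2],[28,6],[31,3]]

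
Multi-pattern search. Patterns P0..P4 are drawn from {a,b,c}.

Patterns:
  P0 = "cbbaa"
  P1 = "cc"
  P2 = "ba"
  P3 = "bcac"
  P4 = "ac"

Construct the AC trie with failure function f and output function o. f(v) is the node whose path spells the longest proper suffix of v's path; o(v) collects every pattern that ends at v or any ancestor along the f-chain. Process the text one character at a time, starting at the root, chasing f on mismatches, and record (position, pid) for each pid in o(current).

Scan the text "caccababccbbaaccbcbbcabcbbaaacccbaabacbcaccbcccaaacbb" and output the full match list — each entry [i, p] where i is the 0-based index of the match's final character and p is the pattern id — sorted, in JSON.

Build automaton:
Trie nodes:
  n0 'ε': a→12 b→7 c→1
  n1 'c': b→2 c→6
  n2 'cb': b→3
  n3 'cbb': a→4
  n4 'cbba': a→5
  n5 'cbbaa': ·  [P0 ends]
  n6 'cc': ·  [P1 ends]
  n7 'b': a→8 c→9
  n8 'ba': ·  [P2 ends]
  n9 'bc': a→10
  n10 'bca': c→11
  n11 'bcac': ·  [P3 ends]
  n12 'a': c→13
  n13 'ac': ·  [P4 ends]

BFS fail/out derivation:
  n1('c'): parent n0 fail=0; on 'c' 0 → fail=0;  out ∅∪∅=∅
  n7('b'): parent n0 fail=0; on 'b' 0 → fail=0;  out ∅∪∅=∅
  n12('a'): parent n0 fail=0; on 'a' 0 → fail=0;  out ∅∪∅=∅
  n2('cb'): parent n1 fail=0; on 'b' 0 → fail=7;  out ∅∪∅=∅
  n6('cc'): parent n1 fail=0; on 'c' 0 → fail=1;  out {1}∪∅={1}
  n8('ba'): parent n7 fail=0; on 'a' 0 → fail=12;  out {2}∪∅={2}
  n9('bc'): parent n7 fail=0; on 'c' 0 → fail=1;  out ∅∪∅=∅
  n13('ac'): parent n12 fail=0; on 'c' 0 → fail=1;  out {4}∪∅={4}
  n3('cbb'): parent n2 fail=7; on 'b' 7→0 → fail=7;  out ∅∪∅=∅
  n10('bca'): parent n9 fail=1; on 'a' 1→0 → fail=12;  out ∅∪∅=∅
  n4('cbba'): parent n3 fail=7; on 'a' 7 → fail=8;  out ∅∪{2}={2}
  n11('bcac'): parent n10 fail=12; on 'c' 12 → fail=13;  out {3}∪{4}={3,4}
  n5('cbbaa'): parent n4 fail=8; on 'a' 8→12→0 → fail=12;  out {0}∪∅={0}

Run:
[0] read 'c'  n0⇒n1
[1] read 'a'  n1⇒n12 (fail-walked)
[2] read 'c'  n12⇒n13  ** P4@[1:2]
[3] read 'c'  n13⇒n6 (fail-walked)  ** P1@[2:3]
[4] read 'a'  n6⇒n12 (fail-walked)
[5] read 'b'  n12⇒n7 (fail-walked)
[6] read 'a'  n7⇒n8  ** P2@[5:6]
[7] read 'b'  n8⇒n7 (fail-walked)
[8] read 'c'  n7⇒n9
[9] read 'c'  n9⇒n6 (fail-walked)  ** P1@[8:9]
[10] read 'b'  n6⇒n2 (fail-walked)
[11] read 'b'  n2⇒n3
[12] read 'a'  n3⇒n4  ** P2@[11:12]
[13] read 'a'  n4⇒n5  ** P0@[9:13]
[14] read 'c'  n5⇒n13 (fail-walked)  ** P4@[13:14]
[15] read 'c'  n13⇒n6 (fail-walked)  ** P1@[14:15]
[16] read 'b'  n6⇒n2 (fail-walked)
[17] read 'c'  n2⇒n9 (fail-walked)
[18] read 'b'  n9⇒n2 (fail-walked)
[19] read 'b'  n2⇒n3
[20] read 'c'  n3⇒n9 (fail-walked)
[21] read 'a'  n9⇒n10
[22] read 'b'  n10⇒n7 (fail-walked)
[23] read 'c'  n7⇒n9
[24] read 'b'  n9⇒n2 (fail-walked)
[25] read 'b'  n2⇒n3
[26] read 'a'  n3⇒n4  ** P2@[25:26]
[27] read 'a'  n4⇒n5  ** P0@[23:27]
[28] read 'a'  n5⇒n12 (fail-walked)
[29] read 'c'  n12⇒n13  ** P4@[28:29]
[30] read 'c'  n13⇒n6 (fail-walked)  ** P1@[29:30]
[31] read 'c'  n6⇒n6 (fail-walked)  ** P1@[30:31]
[32] read 'b'  n6⇒n2 (fail-walked)
[33] read 'a'  n2⇒n8 (fail-walked)  ** P2@[32:33]
[34] read 'a'  n8⇒n12 (fail-walked)
[35] read 'b'  n12⇒n7 (fail-walked)
[36] read 'a'  n7⇒n8  ** P2@[35:36]
[37] read 'c'  n8⇒n13 (fail-walked)  ** P4@[36:37]
[38] read 'b'  n13⇒n2 (fail-walked)
[39] read 'c'  n2⇒n9 (fail-walked)
[40] read 'a'  n9⇒n10
[41] read 'c'  n10⇒n11  ** P3@[38:41],P4@[40:41]
[42] read 'c'  n11⇒n6 (fail-walked)  ** P1@[41:42]
[43] read 'b'  n6⇒n2 (fail-walked)
[44] read 'c'  n2⇒n9 (fail-walked)
[45] read 'c'  n9⇒n6 (fail-walked)  ** P1@[44:45]
[46] read 'c'  n6⇒n6 (fail-walked)  ** P1@[45:46]
[47] read 'a'  n6⇒n12 (fail-walked)
[48] read 'a'  n12⇒n12 (fail-walked)
[49] read 'a'  n12⇒n12 (fail-walked)
[50] read 'c'  n12⇒n13  ** P4@[49:50]
[51] read 'b'  n13⇒n2 (fail-walked)
[52] read 'b'  n2⇒n3

Result: [[2,4],[3,1],[6,2],[9,1],[12,2],[13,0],[14,4],[15,1],[26,2],[27,0],[29,4],[30,1],[31,1],[33,2],[36,2],[37,4],[41,3],[41,4],[42,1],[45,1],[46,1],[50,4]]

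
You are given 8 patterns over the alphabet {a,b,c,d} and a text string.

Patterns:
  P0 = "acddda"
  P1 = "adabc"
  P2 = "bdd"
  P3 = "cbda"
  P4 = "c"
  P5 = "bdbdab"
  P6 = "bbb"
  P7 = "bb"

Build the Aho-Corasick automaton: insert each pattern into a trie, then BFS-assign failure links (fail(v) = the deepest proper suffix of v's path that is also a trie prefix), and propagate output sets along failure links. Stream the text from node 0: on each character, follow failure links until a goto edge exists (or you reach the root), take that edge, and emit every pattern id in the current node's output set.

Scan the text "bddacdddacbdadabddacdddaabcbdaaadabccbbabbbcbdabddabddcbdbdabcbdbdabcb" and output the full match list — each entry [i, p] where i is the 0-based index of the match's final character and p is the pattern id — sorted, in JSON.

Construct AC machine:
Trie (insert patterns):
  0='ε' goto a→1 b→11 c→14
  1='a' goto c→2 d→7
  2='ac' goto d→3
  3='acd' goto d→4
  4='acdd' goto d→5
  5='acddd' goto a→6
  6='acddda' goto ·  ←P0
  7='ad' goto a→8
  8='ada' goto b→9
  9='adab' goto c→10
  10='adabc' goto ·  ←P1
  11='b' goto b→22 d→12
  12='bd' goto b→18 d→13
  13='bdd' goto ·  ←P2
  14='c' goto b→15  ←P4
  15='cb' goto d→16
  16='cbd' goto a→17
  17='cbda' goto ·  ←P3
  18='bdb' goto d→19
  19='bdbd' goto a→20
  20='bdbda' goto b→21
  21='bdbdab' goto ·  ←P5
  22='bb' goto b→23  ←P7
  23='bbb' goto ·  ←P6

Failure links (BFS by depth):
  n1('a'): parent n0 fail=0; on 'a' 0 → fail=0;  out ∅∪∅=∅
  n11('b'): parent n0 fail=0; on 'b' 0 → fail=0;  out ∅∪∅=∅
  n14('c'): parent n0 fail=0; on 'c' 0 → fail=0;  out {4}∪∅={4}
  n2('ac'): parent n1 fail=0; on 'c' 0 → fail=14;  out ∅∪{4}={4}
  n7('ad'): parent n1 fail=0; on 'd' 0 → fail=0;  out ∅∪∅=∅
  n12('bd'): parent n11 fail=0; on 'd' 0 → fail=0;  out ∅∪∅=∅
  n15('cb'): parent n14 fail=0; on 'b' 0 → fail=11;  out ∅∪∅=∅
  n22('bb'): parent n11 fail=0; on 'b' 0 → fail=11;  out {7}∪∅={7}
  n3('acd'): parent n2 fail=14; on 'd' 14→0 → fail=0;  out ∅∪∅=∅
  n8('ada'): parent n7 fail=0; on 'a' 0 → fail=1;  out ∅∪∅=∅
  n13('bdd'): parent n12 fail=0; on 'd' 0 → fail=0;  out {2}∪∅={2}
  n16('cbd'): parent n15 fail=11; on 'd' 11 → fail=12;  out ∅∪∅=∅
  n18('bdb'): parent n12 fail=0; on 'b' 0 → fail=11;  out ∅∪∅=∅
  n23('bbb'): parent n22 fail=11; on 'b' 11 → fail=22;  out {6}∪{7}={6,7}
  n4('acdd'): parent n3 fail=0; on 'd' 0 → fail=0;  out ∅∪∅=∅
  n9('adab'): parent n8 fail=1; on 'b' 1→0 → fail=11;  out ∅∪∅=∅
  n17('cbda'): parent n16 fail=12; on 'a' 12→0 → fail=1;  out {3}∪∅={3}
  n19('bdbd'): parent n18 fail=11; on 'd' 11 → fail=12;  out ∅∪∅=∅
  n5('acddd'): parent n4 fail=0; on 'd' 0 → fail=0;  out ∅∪∅=∅
  n10('adabc'): parent n9 fail=11; on 'c' 11→0 → fail=14;  out {1}∪{4}={1,4}
  n20('bdbda'): parent n19 fail=12; on 'a' 12→0 → fail=1;  out ∅∪∅=∅
  n6('acddda'): parent n5 fail=0; on 'a' 0 → fail=1;  out {0}∪∅={0}
  n21('bdbdab'): parent n20 fail=1; on 'b' 1→0 → fail=11;  out {5}∪∅={5}

Scan:
i=0 'b': node 0→11
i=1 'd': node 11→12
i=2 'd': node 12→13  emit P2@[0:2]
i=3 'a': node 13→1 ·f
i=4 'c': node 1→2  emit P4@[4:4]
i=5 'd': node 2→3
i=6 'd': node 3→4
i=7 'd': node 4→5
i=8 'a': node 5→6  emit P0@[3:8]
i=9 'c': node 6→2 ·f  emit P4@[9:9]
i=10 'b': node 2→15 ·f
i=11 'd': node 15→16
i=12 'a': node 16→17  emit P3@[9:12]
i=13 'd': node 17→7 ·f
i=14 'a': node 7→8
i=15 'b': node 8→9
i=16 'd': node 9→12 ·f
i=17 'd': node 12→13  emit P2@[15:17]
i=18 'a': node 13→1 ·f
i=19 'c': node 1→2  emit P4@[19:19]
i=20 'd': node 2→3
i=21 'd': node 3→4
i=22 'd': node 4→5
i=23 'a': node 5→6  emit P0@[18:23]
i=24 'a': node 6→1 ·f
i=25 'b': node 1→11 ·f
i=26 'c': node 11→14 ·f  emit P4@[26:26]
i=27 'b': node 14→15
i=28 'd': node 15→16
i=29 'a': node 16→17  emit P3@[26:29]
i=30 'a': node 17→1 ·f
i=31 'a': node 1→1 ·f
i=32 'd': node 1→7
i=33 'a': node 7→8
i=34 'b': node 8→9
i=35 'c': node 9→10  emit P1@[31:35],P4@[35:35]
i=36 'c': node 10→14 ·f  emit P4@[36:36]
i=37 'b': node 14→15
i=38 'b': node 15→22 ·f  emit P7@[37:38]
i=39 'a': node 22→1 ·f
i=40 'b': node 1→11 ·f
i=41 'b': node 11→22  emit P7@[40:41]
i=42 'b': node 22→23  emit P6@[40:42],P7@[41:42]
i=43 'c': node 23→14 ·f  emit P4@[43:43]
i=44 'b': node 14→15
i=45 'd': node 15→16
i=46 'a': node 16→17  emit P3@[43:46]
i=47 'b': node 17→11 ·f
i=48 'd': node 11→12
i=49 'd': node 12→13  emit P2@[47:49]
i=50 'a': node 13→1 ·f
i=51 'b': node 1→11 ·f
i=52 'd': node 11→12
i=53 'd': node 12→13  emit P2@[51:53]
i=54 'c': node 13→14 ·f  emit P4@[54:54]
i=55 'b': node 14→15
i=56 'd': node 15→16
i=57 'b': node 16→18 ·f
i=58 'd': node 18→19
i=59 'a': node 19→20
i=60 'b': node 20→21  emit P5@[55:60]
i=61 'c': node 21→14 ·f  emit P4@[61:61]
i=62 'b': node 14→15
i=63 'd': node 15→16
i=64 'b': node 16→18 ·f
i=65 'd': node 18→19
i=66 'a': node 19→20
i=67 'b': node 20→21  emit P5@[62:67]
i=68 'c': node 21→14 ·f  emit P4@[68:68]
i=69 'b': node 14→15

Result: [[2,2],[4,4],[8,0],[9,4],[12,3],[17,2],[19,4],[23,0],[26,4],[29,3],[35,1],[35,4],[36,4],[38,7],[41,7],[42,6],[42,7],[43,4],[46,3],[49,2],[53,2],[54,4],[60,5],[61,4],[67,5],[68,4]]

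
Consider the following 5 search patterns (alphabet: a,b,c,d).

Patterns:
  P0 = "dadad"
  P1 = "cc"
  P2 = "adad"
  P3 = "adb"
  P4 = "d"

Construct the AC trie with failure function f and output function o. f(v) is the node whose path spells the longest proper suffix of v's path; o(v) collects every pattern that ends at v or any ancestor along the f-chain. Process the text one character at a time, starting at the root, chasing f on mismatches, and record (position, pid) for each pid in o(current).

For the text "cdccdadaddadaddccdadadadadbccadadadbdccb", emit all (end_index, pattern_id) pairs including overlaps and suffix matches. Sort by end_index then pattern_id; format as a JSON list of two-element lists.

Build automaton:
Trie (insert patterns):
  n0 'ε': a→8 c→6 d→1
  n1 'd': a→2  [P4 ends]
  n2 'da': d→3
  n3 'dad': a→4
  n4 'dada': d→5
  n5 'dadad': ·  [P0 ends]
  n6 'c': c→7
  n7 'cc': ·  [P1 ends]
  n8 'a': d→9
  n9 'ad': a→10 b→12
  n10 'ada': d→11
  n11 'adad': ·  [P2 ends]
  n12 'adb': ·  [P3 ends]

BFS fail/out derivation:
  fail(1) 'd': from fail(0)=0 chase 'd': 0 ⇒ 0;  out={4}∪out(0)={4}
  fail(6) 'c': from fail(0)=0 chase 'c': 0 ⇒ 0;  out=∅∪out(0)=∅
  fail(8) 'a': from fail(0)=0 chase 'a': 0 ⇒ 0;  out=∅∪out(0)=∅
  fail(2) 'da': from fail(1)=0 chase 'a': 0 ⇒ 8;  out=∅∪out(8)=∅
  fail(7) 'cc': from fail(6)=0 chase 'c': 0 ⇒ 6;  out={1}∪out(6)={1}
  fail(9) 'ad': from fail(8)=0 chase 'd': 0 ⇒ 1;  out=∅∪out(1)={4}
  fail(3) 'dad': from fail(2)=8 chase 'd': 8 ⇒ 9;  out=∅∪out(9)={4}
  fail(10) 'ada': from fail(9)=1 chase 'a': 1 ⇒ 2;  out=∅∪out(2)=∅
  fail(12) 'adb': from fail(9)=1 chase 'b': 1→0 ⇒ 0;  out={3}∪out(0)={3}
  fail(4) 'dada': from fail(3)=9 chase 'a': 9 ⇒ 10;  out=∅∪out(10)=∅
  fail(11) 'adad': from fail(10)=2 chase 'd': 2 ⇒ 3;  out={2}∪out(3)={2,4}
  fail(5) 'dadad': from fail(4)=10 chase 'd': 10 ⇒ 11;  out={0}∪out(11)={0,2,4}

Run:
pos 0 'c': at 6
pos 1 'd': at 1 ·f  emit P4@[1:1]
pos 2 'c': at 6 ·f
pos 3 'c': at 7  emit P1@[2:3]
pos 4 'd': at 1 ·f  emit P4@[4:4]
pos 5 'a': at 2
pos 6 'd': at 3  emit P4@[6:6]
pos 7 'a': at 4
pos 8 'd': at 5  emit P0@[4:8],P2@[5:8],P4@[8:8]
pos 9 'd': at 1 ·f  emit P4@[9:9]
pos 10 'a': at 2
pos 11 'd': at 3  emit P4@[11:11]
pos 12 'a': at 4
pos 13 'd': at 5  emit P0@[9:13],P2@[10:13],P4@[13:13]
pos 14 'd': at 1 ·f  emit P4@[14:14]
pos 15 'c': at 6 ·f
pos 16 'c': at 7  emit P1@[15:16]
pos 17 'd': at 1 ·f  emit P4@[17:17]
pos 18 'a': at 2
pos 19 'd': at 3  emit P4@[19:19]
pos 20 'a': at 4
pos 21 'd': at 5  emit P0@[17:21],P2@[18:21],P4@[21:21]
pos 22 'a': at 4 ·f
pos 23 'd': at 5  emit P0@[19:23],P2@[20:23],P4@[23:23]
pos 24 'a': at 4 ·f
pos 25 'd': at 5  emit P0@[21:25],P2@[22:25],P4@[25:25]
pos 26 'b': at 12 ·f  emit P3@[24:26]
pos 27 'c': at 6 ·f
pos 28 'c': at 7  emit P1@[27:28]
pos 29 'a': at 8 ·f
pos 30 'd': at 9  emit P4@[30:30]
pos 31 'a': at 10
pos 32 'd': at 11  emit P2@[29:32],P4@[32:32]
pos 33 'a': at 4 ·f
pos 34 'd': at 5  emit P0@[30:34],P2@[31:34],P4@[34:34]
pos 35 'b': at 12 ·f  emit P3@[33:35]
pos 36 'd': at 1 ·f  emit P4@[36:36]
pos 37 'c': at 6 ·f
pos 38 'c': at 7  emit P1@[37:38]
pos 39 'b': at 0 ·f

Matches: [[1,4],[3,1],[4,4],[6,4],[8,0],[8,2],[8,4],[9,4],[11,4],[13,0],[13,2],[13,4],[14,4],[16,1],[17,4],[19,4],[21,0],[21,2],[21,4],[23,0],[23,2],[23,4],[25,0],[25,2],[25,4],[26,3],[28,1],[30,4],[32,2],[32,4],[34,0],[34,2],[34,4],[35,3],[36,4],[38,1]]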